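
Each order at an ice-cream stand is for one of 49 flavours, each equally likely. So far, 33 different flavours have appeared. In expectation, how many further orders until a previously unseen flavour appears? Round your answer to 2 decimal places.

3.06

The number of orders until the next new flavour is geometric with success probability 16/49, so its mean is 49/16.
E = 49/16 = 3.063.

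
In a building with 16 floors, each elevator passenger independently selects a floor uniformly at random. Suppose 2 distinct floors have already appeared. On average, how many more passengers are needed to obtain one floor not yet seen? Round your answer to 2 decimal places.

1.14

The number of passengers until the next new floor is geometric with success probability 14/16, so its mean is 16/14.
E = 16/14 = 1.143.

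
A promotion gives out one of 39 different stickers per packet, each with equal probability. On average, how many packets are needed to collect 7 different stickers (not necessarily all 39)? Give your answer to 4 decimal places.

Going from k to k+1 distinct takes a geometric number of packets with mean 39/(39-k).
Sum over k = 0,...,6: E = 39/39 + 39/38 + 39/37 + ... + 39/34 + 39/33 = 7.60687.

7.6069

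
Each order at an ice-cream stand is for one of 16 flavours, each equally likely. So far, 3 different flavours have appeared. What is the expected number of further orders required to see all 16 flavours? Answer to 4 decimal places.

From k distinct to k+1 distinct takes on average 16/(16-k) orders.
Sum over k = 3,...,15: E = 16/13 + 16/12 + 16/11 + ... + 16/2 + 16/1 = 50.88214.

50.8821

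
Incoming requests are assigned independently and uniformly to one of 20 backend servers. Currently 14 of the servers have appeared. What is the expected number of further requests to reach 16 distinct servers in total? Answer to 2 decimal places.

From k distinct to k+1 distinct takes on average 20/(20-k) requests.
Sum over k = 14,...,15: E = 20/6 + 20/5 = 7.333.

7.33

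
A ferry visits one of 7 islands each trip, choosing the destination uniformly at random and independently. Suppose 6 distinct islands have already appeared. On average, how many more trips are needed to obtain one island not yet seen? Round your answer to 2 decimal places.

7.00

The number of trips until the next new island is geometric with success probability 1/7, so its mean is 7/1.
E = 7/1 = 7.000.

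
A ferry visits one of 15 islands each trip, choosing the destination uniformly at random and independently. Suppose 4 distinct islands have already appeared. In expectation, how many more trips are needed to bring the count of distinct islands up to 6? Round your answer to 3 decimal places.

2.864

From k distinct to k+1 distinct takes on average 15/(15-k) trips.
Sum over k = 4,...,5: E = 15/11 + 15/10 = 2.8636.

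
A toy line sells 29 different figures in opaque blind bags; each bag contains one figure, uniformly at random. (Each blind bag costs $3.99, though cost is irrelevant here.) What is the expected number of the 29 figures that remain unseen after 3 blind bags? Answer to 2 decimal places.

For each figure, P(unseen after 3) = (28/29)^3 = 0.900.
By linearity of expectation, E[unseen] = 29·(28/29)^3 = 26.102.

26.10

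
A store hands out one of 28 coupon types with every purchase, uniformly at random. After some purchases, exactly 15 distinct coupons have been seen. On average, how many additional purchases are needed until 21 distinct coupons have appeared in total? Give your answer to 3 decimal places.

From k distinct to k+1 distinct takes on average 28/(28-k) purchases.
Sum over k = 15,...,20: E = 28/13 + 28/12 + 28/11 + 28/10 + 28/9 + 28/8 = 16.4437.

16.444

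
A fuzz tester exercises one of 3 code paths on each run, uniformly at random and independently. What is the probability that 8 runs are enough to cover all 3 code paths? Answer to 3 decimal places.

0.883

By inclusion–exclusion over which code paths are missing,
P(all seen) = Σ_{j=0}^{3} (-1)^j C(3,j)((3-j)/3)^8
= 1.0000 - 0.1171 + 0.0005 - 0.0000
= 0.8834.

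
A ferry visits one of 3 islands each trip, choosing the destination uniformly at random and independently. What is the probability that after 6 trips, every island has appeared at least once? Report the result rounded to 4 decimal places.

0.7407

By inclusion–exclusion over which islands are missing,
P(all seen) = Σ_{j=0}^{3} (-1)^j C(3,j)((3-j)/3)^6
= 1.00000 - 0.26337 + 0.00412 - 0.00000
= 0.74074.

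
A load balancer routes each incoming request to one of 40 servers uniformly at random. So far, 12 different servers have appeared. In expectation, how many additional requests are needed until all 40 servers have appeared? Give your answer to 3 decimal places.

From k distinct to k+1 distinct takes on average 40/(40-k) requests.
Sum over k = 12,...,39: E = 40/28 + 40/27 + 40/26 + ... + 40/2 + 40/1 = 157.0868.

157.087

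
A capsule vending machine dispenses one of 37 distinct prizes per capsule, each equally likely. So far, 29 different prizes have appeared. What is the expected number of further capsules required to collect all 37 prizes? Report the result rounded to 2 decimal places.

From k distinct to k+1 distinct takes on average 37/(37-k) capsules.
Sum over k = 29,...,36: E = 37/8 + 37/7 + 37/6 + ... + 37/2 + 37/1 = 100.561.

100.56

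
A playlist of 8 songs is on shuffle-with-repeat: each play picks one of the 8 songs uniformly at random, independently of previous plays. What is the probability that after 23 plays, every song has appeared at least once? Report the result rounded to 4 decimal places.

0.6654

Let A_i be the event that song i is missing after 23 plays. By inclusion–exclusion on the A_i,
P(all seen) = Σ_{j=0}^{8} (-1)^j C(8,j)((8-j)/8)^23
= 1.00000 - 0.37092 + 0.03746 - 0.00113 + 0.00001 - 0.00000 + 0.00000 - 0.00000 + 0.00000
= 0.66542.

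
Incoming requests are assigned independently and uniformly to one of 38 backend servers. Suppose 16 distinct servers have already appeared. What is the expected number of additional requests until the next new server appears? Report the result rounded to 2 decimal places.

1.73

Each request yields a new server with probability (38-16)/38 = 22/38, so the wait is geometric with mean 38/22.
E = 38/22 = 1.727.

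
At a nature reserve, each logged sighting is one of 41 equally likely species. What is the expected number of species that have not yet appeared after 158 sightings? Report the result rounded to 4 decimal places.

For each species, P(unseen after 158) = (40/41)^158 = 0.02021.
By linearity of expectation, E[unseen] = 41·(40/41)^158 = 0.82873.

0.8287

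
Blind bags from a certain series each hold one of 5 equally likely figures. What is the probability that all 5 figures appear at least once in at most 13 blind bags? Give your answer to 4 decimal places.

By inclusion–exclusion over which figures are missing,
P(all seen) = Σ_{j=0}^{5} (-1)^j C(5,j)((5-j)/5)^13
= 1.00000 - 0.27488 + 0.01306 - 0.00007 + 0.00000 - 0.00000
= 0.73812.

0.7381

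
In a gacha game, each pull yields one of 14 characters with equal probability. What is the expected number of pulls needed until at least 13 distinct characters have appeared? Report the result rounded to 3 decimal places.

Going from k to k+1 distinct takes a geometric number of pulls with mean 14/(14-k).
Sum over k = 0,...,12: E = 14/14 + 14/13 + 14/12 + ... + 14/3 + 14/2 = 31.5219.

31.522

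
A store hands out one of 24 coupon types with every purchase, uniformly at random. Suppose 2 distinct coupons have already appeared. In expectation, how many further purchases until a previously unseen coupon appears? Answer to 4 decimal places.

The number of purchases until the next new coupon is geometric with success probability 22/24, so its mean is 24/22.
E = 24/22 = 1.09091.

1.0909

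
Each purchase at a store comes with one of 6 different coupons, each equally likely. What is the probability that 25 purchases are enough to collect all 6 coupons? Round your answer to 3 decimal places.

0.938

By inclusion–exclusion over which coupons are missing,
P(all seen) = Σ_{j=0}^{6} (-1)^j C(6,j)((6-j)/6)^25
= 1.0000 - 0.0629 + 0.0006 - 0.0000 + 0.0000 - 0.0000 + 0.0000
= 0.9377.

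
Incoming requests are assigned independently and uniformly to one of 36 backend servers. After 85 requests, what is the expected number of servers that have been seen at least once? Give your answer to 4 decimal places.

32.7162

For each server, P(seen in 85 requests) = 1 - (35/36)^85 = 0.90878.
By linearity of expectation, E[distinct seen] = 36·(1 - (35/36)^85) = 32.71622.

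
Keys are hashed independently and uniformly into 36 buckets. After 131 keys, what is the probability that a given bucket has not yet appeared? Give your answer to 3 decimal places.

0.025

On each key the fixed bucket fails to appear with probability 35/36.
P(still missing after 131) = (35/36)^131 = 0.0250.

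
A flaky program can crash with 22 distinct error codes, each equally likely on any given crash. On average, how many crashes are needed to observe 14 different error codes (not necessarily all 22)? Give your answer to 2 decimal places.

Going from k to k+1 distinct takes a geometric number of crashes with mean 22/(22-k).
Sum over k = 0,...,13: E = 22/22 + 22/21 + 22/20 + ... + 22/10 + 22/9 = 21.405.

21.41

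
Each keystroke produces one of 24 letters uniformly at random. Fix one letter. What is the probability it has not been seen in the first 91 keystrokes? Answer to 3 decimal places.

0.021

Each keystroke misses the fixed letter with probability (24-1)/24 = 23/24, independently.
P(still missing after 91) = (23/24)^91 = 0.0208.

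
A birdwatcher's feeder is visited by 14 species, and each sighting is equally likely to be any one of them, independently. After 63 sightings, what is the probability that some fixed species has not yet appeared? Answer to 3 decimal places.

0.009

Each sighting misses the fixed species with probability (14-1)/14 = 13/14, independently.
P(still missing after 63) = (13/14)^63 = 0.0094.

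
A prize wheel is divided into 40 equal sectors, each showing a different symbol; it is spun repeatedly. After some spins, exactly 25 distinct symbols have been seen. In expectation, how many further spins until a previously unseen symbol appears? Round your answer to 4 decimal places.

2.6667

Each spin yields a new symbol with probability (40-25)/40 = 15/40, so the wait is geometric with mean 40/15.
E = 40/15 = 2.66667.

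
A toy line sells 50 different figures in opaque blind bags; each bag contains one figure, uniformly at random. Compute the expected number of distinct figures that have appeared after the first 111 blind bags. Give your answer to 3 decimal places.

For each figure, P(seen in 111 blind bags) = 1 - (49/50)^111 = 0.8938.
By linearity of expectation, E[distinct seen] = 50·(1 - (49/50)^111) = 44.6904.

44.690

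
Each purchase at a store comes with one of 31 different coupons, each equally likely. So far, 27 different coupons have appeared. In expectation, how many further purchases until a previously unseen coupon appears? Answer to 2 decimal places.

7.75

The number of purchases until the next new coupon is geometric with success probability 4/31, so its mean is 31/4.
E = 31/4 = 7.750.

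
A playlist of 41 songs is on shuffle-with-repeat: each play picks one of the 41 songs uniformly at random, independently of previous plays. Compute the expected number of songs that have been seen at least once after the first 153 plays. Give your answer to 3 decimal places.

For each song, P(seen in 153 plays) = 1 - (40/41)^153 = 0.9771.
By linearity of expectation, E[distinct seen] = 41·(1 - (40/41)^153) = 40.0624.

40.062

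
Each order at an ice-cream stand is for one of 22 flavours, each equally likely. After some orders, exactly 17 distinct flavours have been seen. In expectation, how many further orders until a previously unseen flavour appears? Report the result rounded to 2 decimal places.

4.40

The number of orders until the next new flavour is geometric with success probability 5/22, so its mean is 22/5.
E = 22/5 = 4.400.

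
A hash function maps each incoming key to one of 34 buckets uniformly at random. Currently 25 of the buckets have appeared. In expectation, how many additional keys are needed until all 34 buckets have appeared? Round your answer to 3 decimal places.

The wait to go from k to k+1 distinct buckets is geometric with mean 34/(34-k).
Sum over k = 25,...,33: E = 34/9 + 34/8 + 34/7 + ... + 34/2 + 34/1 = 96.1849.

96.185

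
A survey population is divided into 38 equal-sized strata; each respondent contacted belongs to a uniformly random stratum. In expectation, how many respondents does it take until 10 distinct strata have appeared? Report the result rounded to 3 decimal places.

11.428

With k distinct strata already seen, the next new one arrives after an expected 38/(38-k) respondents.
Sum over k = 0,...,9: E = 38/38 + 38/37 + 38/36 + ... + 38/30 + 38/29 = 11.4278.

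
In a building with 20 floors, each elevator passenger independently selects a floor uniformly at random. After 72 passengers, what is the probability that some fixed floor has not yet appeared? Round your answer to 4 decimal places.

0.0249

Each passenger misses the fixed floor with probability (20-1)/20 = 19/20, independently.
P(still missing after 72) = (19/20)^72 = 0.02489.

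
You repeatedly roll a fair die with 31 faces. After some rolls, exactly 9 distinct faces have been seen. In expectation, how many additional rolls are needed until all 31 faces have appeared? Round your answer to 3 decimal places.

The wait to go from k to k+1 distinct faces is geometric with mean 31/(31-k).
Sum over k = 9,...,30: E = 31/22 + 31/21 + 31/20 + ... + 31/2 + 31/1 = 114.4152.

114.415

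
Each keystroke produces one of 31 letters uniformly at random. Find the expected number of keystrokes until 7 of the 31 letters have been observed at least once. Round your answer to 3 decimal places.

7.790

Going from k to k+1 distinct takes a geometric number of keystrokes with mean 31/(31-k).
Sum over k = 0,...,6: E = 31/31 + 31/30 + 31/29 + ... + 31/26 + 31/25 = 7.7899.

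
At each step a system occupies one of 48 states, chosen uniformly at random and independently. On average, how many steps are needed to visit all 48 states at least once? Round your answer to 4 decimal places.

214.0223

The wait to go from k to k+1 distinct states is geometric with mean 48/(48-k).
E[T] = 48/48 + 48/47 + 48/46 + ... + 48/2 + 48/1 = 48·H_{48}.
H_{48} = 4.45880, so E[T] = 214.02226.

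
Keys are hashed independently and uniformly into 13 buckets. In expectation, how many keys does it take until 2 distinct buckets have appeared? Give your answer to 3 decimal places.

2.083

With k distinct buckets already seen, the next new one arrives after an expected 13/(13-k) keys.
Sum over k = 0,...,1: E = 13/13 + 13/12 = 2.0833.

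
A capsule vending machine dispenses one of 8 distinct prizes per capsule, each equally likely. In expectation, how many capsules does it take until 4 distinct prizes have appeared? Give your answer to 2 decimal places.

5.08

With k distinct prizes already seen, the next new one arrives after an expected 8/(8-k) capsules.
Sum over k = 0,...,3: E = 8/8 + 8/7 + 8/6 + 8/5 = 5.076.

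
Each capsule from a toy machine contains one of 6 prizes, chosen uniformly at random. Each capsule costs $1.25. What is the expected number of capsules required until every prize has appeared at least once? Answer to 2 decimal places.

14.70

After k distinct prizes have appeared, the next capsule gives a new one with probability (6-k)/6, so the expected wait for the (k+1)-th is 6/(6-k).
E[T] = 6/6 + 6/5 + 6/4 + 6/3 + 6/2 + 6/1 = 6·H_{6}.
H_{6} = 2.450, so E[T] = 14.700.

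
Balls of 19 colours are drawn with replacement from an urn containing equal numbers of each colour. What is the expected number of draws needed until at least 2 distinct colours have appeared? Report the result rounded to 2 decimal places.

With k distinct colours already seen, the next new one arrives after an expected 19/(19-k) draws.
Sum over k = 0,...,1: E = 19/19 + 19/18 = 2.056.

2.06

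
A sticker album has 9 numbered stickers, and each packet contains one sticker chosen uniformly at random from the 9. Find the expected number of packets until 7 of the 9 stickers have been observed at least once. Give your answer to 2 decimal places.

With k distinct stickers already seen, the next new one arrives after an expected 9/(9-k) packets.
Sum over k = 0,...,6: E = 9/9 + 9/8 + 9/7 + ... + 9/4 + 9/3 = 11.961.

11.96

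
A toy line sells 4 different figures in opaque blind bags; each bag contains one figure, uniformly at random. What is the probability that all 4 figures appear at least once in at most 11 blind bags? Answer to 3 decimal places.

By inclusion–exclusion over which figures are missing,
P(all seen) = Σ_{j=0}^{4} (-1)^j C(4,j)((4-j)/4)^11
= 1.0000 - 0.1689 + 0.0029 - 0.0000 + 0.0000
= 0.8340.

0.834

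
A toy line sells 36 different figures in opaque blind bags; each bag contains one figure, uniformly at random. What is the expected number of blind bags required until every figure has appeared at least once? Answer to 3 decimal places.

Split into phases: going from k distinct to k+1 distinct takes on average 36/(36-k) blind bags.
E[T] = 36/36 + 36/35 + 36/34 + ... + 36/2 + 36/1 = 36·H_{36}.
H_{36} = 4.1746, so E[T] = 150.2841.

150.284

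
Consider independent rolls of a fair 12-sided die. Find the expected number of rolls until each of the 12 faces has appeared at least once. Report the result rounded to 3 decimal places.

Split into phases: going from k distinct to k+1 distinct takes on average 12/(12-k) rolls.
E[T] = 12/12 + 12/11 + 12/10 + ... + 12/2 + 12/1 = 12·H_{12}.
H_{12} = 3.1032, so E[T] = 37.2385.

37.239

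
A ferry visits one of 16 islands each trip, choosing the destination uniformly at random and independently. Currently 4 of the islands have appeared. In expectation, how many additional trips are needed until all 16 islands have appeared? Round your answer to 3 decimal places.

49.651

The wait to go from k to k+1 distinct islands is geometric with mean 16/(16-k).
Sum over k = 4,...,15: E = 16/12 + 16/11 + 16/10 + ... + 16/2 + 16/1 = 49.6514.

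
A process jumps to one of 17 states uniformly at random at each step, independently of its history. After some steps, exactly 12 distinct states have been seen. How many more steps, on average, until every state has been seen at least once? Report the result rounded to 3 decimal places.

38.817

From k distinct to k+1 distinct takes on average 17/(17-k) steps.
Sum over k = 12,...,16: E = 17/5 + 17/4 + 17/3 + 17/2 + 17/1 = 38.8167.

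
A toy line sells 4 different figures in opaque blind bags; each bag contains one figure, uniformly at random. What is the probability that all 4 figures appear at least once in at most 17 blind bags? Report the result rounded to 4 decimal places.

Let A_i be the event that figure i is missing after 17 blind bags. By inclusion–exclusion on the A_i,
P(all seen) = Σ_{j=0}^{4} (-1)^j C(4,j)((4-j)/4)^17
= 1.00000 - 0.03007 + 0.00005 - 0.00000 + 0.00000
= 0.96998.

0.9700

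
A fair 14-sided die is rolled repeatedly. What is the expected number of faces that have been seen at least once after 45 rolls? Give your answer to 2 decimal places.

For each face, P(seen in 45 rolls) = 1 - (13/14)^45 = 0.964.
By linearity of expectation, E[distinct seen] = 14·(1 - (13/14)^45) = 13.501.

13.50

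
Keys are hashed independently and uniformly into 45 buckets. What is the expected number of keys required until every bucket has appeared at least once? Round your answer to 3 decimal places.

Split into phases: going from k distinct to k+1 distinct takes on average 45/(45-k) keys.
E[T] = 45/45 + 45/44 + 45/43 + ... + 45/2 + 45/1 = 45·H_{45}.
H_{45} = 4.3949, so E[T] = 197.7727.

197.773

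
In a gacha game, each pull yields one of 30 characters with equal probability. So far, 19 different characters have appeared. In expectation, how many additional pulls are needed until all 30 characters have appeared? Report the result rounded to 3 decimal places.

90.596

From k distinct to k+1 distinct takes on average 30/(30-k) pulls.
Sum over k = 19,...,29: E = 30/11 + 30/10 + 30/9 + ... + 30/2 + 30/1 = 90.5963.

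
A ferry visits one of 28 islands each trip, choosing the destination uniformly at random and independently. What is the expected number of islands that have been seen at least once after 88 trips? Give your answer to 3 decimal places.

For each island, P(seen in 88 trips) = 1 - (27/28)^88 = 0.9593.
By linearity of expectation, E[distinct seen] = 28·(1 - (27/28)^88) = 26.8591.

26.859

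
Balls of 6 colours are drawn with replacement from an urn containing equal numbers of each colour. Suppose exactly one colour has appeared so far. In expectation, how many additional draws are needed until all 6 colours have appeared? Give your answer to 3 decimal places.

13.700

With k distinct colours already seen, the next new one takes an expected 6/(6-k) draws.
Sum over k = 1,...,5: E = 6/5 + 6/4 + 6/3 + 6/2 + 6/1 = 13.7000.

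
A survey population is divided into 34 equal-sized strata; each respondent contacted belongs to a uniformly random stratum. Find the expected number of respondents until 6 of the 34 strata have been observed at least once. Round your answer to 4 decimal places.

Going from k to k+1 distinct takes a geometric number of respondents with mean 34/(34-k).
Sum over k = 0,...,5: E = 34/34 + 34/33 + 34/32 + 34/31 + 34/30 + 34/29 = 6.49532.

6.4953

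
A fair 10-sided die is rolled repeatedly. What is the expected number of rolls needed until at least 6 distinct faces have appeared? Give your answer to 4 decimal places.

8.4563

With k distinct faces already seen, the next new one arrives after an expected 10/(10-k) rolls.
Sum over k = 0,...,5: E = 10/10 + 10/9 + 10/8 + 10/7 + 10/6 + 10/5 = 8.45635.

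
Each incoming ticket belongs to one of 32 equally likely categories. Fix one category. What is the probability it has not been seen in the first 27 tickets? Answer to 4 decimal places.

0.4243

Each ticket misses the fixed category with probability (32-1)/32 = 31/32, independently.
P(still missing after 27) = (31/32)^27 = 0.42434.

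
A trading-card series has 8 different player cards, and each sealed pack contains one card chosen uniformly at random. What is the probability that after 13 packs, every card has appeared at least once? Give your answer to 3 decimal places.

By inclusion–exclusion over which cards are missing,
P(all seen) = Σ_{j=0}^{8} (-1)^j C(8,j)((8-j)/8)^13
= 1.0000 - 1.4099 + 0.6652 - 0.1243 + 0.0085 - 0.0002 + 0.0000 - 0.0000 + 0.0000
= 0.1393.

0.139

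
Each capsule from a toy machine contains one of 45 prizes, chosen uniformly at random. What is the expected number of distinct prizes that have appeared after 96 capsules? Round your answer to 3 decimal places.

For each prize, P(seen in 96 capsules) = 1 - (44/45)^96 = 0.8844.
By linearity of expectation, E[distinct seen] = 45·(1 - (44/45)^96) = 39.7968.

39.797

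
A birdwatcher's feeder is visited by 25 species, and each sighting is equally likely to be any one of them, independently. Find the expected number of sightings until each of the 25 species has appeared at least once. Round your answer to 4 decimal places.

95.3990

After k distinct species have appeared, the next sighting gives a new one with probability (25-k)/25, so the expected wait for the (k+1)-th is 25/(25-k).
E[T] = 25/25 + 25/24 + 25/23 + ... + 25/2 + 25/1 = 25·H_{25}.
H_{25} = 3.81596, so E[T] = 95.39895.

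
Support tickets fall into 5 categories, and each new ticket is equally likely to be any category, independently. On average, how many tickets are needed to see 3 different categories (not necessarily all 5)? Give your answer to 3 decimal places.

3.917

Going from k to k+1 distinct takes a geometric number of tickets with mean 5/(5-k).
Sum over k = 0,...,2: E = 5/5 + 5/4 + 5/3 = 3.9167.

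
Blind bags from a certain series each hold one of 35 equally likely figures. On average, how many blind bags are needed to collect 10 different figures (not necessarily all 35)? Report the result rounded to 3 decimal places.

Going from k to k+1 distinct takes a geometric number of blind bags with mean 35/(35-k).
Sum over k = 0,...,9: E = 35/35 + 35/34 + 35/33 + ... + 35/27 + 35/26 = 11.5788.

11.579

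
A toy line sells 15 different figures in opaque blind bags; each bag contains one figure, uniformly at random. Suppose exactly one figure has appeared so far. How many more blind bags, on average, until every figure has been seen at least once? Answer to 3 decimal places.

48.773

With k distinct figures already seen, the next new one takes an expected 15/(15-k) blind bags.
Sum over k = 1,...,14: E = 15/14 + 15/13 + 15/12 + ... + 15/2 + 15/1 = 48.7734.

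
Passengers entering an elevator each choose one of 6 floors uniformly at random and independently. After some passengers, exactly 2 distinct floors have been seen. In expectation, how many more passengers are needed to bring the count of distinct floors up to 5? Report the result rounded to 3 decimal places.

The wait to go from k to k+1 distinct floors is geometric with mean 6/(6-k).
Sum over k = 2,...,4: E = 6/4 + 6/3 + 6/2 = 6.5000.

6.500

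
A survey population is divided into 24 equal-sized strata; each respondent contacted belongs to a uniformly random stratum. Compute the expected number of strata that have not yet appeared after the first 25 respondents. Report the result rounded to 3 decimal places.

8.282

For each stratum, P(unseen after 25) = (23/24)^25 = 0.3451.
By linearity of expectation, E[unseen] = 24·(23/24)^25 = 8.2818.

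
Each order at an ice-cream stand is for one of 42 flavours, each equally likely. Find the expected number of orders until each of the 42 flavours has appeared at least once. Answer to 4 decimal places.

After k distinct flavours have appeared, the next order gives a new one with probability (42-k)/42, so the expected wait for the (k+1)-th is 42/(42-k).
E[T] = 42/42 + 42/41 + 42/40 + ... + 42/2 + 42/1 = 42·H_{42}.
H_{42} = 4.32674, so E[T] = 181.72320.

181.7232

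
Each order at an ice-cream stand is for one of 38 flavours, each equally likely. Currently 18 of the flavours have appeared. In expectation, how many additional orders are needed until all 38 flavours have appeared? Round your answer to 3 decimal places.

With k distinct flavours already seen, the next new one takes an expected 38/(38-k) orders.
Sum over k = 18,...,37: E = 38/20 + 38/19 + 38/18 + ... + 38/2 + 38/1 = 136.7141.

136.714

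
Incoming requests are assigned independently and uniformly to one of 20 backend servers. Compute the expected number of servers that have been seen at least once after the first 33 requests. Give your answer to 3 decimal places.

For each server, P(seen in 33 requests) = 1 - (19/20)^33 = 0.8160.
By linearity of expectation, E[distinct seen] = 20·(1 - (19/20)^33) = 16.3195.

16.319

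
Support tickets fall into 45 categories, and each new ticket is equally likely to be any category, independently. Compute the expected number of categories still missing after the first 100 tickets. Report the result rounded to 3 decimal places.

For each category, P(unseen after 100) = (44/45)^100 = 0.1057.
By linearity of expectation, E[unseen] = 45·(44/45)^100 = 4.7559.

4.756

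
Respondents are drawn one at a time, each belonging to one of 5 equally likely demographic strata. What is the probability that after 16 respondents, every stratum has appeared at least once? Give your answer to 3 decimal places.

Let A_i be the event that stratum i is missing after 16 respondents. By inclusion–exclusion on the A_i,
P(all seen) = Σ_{j=0}^{5} (-1)^j C(5,j)((5-j)/5)^16
= 1.0000 - 0.1407 + 0.0028 - 0.0000 + 0.0000 - 0.0000
= 0.8621.

0.862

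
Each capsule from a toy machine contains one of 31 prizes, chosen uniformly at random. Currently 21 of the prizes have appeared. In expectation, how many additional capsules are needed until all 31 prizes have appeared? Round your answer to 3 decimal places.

90.798

From k distinct to k+1 distinct takes on average 31/(31-k) capsules.
Sum over k = 21,...,30: E = 31/10 + 31/9 + 31/8 + ... + 31/2 + 31/1 = 90.7980.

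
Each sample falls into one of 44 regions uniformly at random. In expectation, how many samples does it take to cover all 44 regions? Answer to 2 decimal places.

After k distinct regions have appeared, the next sample gives a new one with probability (44-k)/44, so the expected wait for the (k+1)-th is 44/(44-k).
E[T] = 44/44 + 44/43 + 44/42 + ... + 44/2 + 44/1 = 44·H_{44}.
H_{44} = 4.373, so E[T] = 192.400.

192.40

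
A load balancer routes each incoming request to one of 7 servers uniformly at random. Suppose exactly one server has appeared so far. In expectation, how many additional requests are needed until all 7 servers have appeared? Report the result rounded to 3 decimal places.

17.150

From k distinct to k+1 distinct takes on average 7/(7-k) requests.
Sum over k = 1,...,6: E = 7/6 + 7/5 + 7/4 + 7/3 + 7/2 + 7/1 = 17.1500.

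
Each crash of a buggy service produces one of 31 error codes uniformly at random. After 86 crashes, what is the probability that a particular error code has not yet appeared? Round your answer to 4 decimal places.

0.0596

Each crash misses the fixed error code with probability (31-1)/31 = 30/31, independently.
P(still missing after 86) = (30/31)^86 = 0.05961.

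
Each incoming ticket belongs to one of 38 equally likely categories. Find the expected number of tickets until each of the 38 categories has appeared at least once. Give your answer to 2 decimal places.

Split into phases: going from k distinct to k+1 distinct takes on average 38/(38-k) tickets.
E[T] = 38/38 + 38/37 + 38/36 + ... + 38/2 + 38/1 = 38·H_{38}.
H_{38} = 4.228, so E[T] = 160.660.

160.66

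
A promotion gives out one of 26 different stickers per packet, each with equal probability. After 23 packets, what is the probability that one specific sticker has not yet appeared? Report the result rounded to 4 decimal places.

0.4057

Each packet misses the fixed sticker with probability (26-1)/26 = 25/26, independently.
P(still missing after 23) = (25/26)^23 = 0.40573.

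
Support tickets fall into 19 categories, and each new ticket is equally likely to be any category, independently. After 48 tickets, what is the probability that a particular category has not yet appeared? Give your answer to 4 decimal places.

Each ticket misses the fixed category with probability (19-1)/19 = 18/19, independently.
P(still missing after 48) = (18/19)^48 = 0.07463.

0.0746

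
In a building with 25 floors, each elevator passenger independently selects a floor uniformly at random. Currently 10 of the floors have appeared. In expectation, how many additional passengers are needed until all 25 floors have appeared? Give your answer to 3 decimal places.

With k distinct floors already seen, the next new one takes an expected 25/(25-k) passengers.
Sum over k = 10,...,24: E = 25/15 + 25/14 + 25/13 + ... + 25/2 + 25/1 = 82.9557.

82.956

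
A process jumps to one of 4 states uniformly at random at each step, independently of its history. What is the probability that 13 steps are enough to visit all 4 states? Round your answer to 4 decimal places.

0.9057

By inclusion–exclusion over which states are missing,
P(all seen) = Σ_{j=0}^{4} (-1)^j C(4,j)((4-j)/4)^13
= 1.00000 - 0.09503 + 0.00073 - 0.00000 + 0.00000
= 0.90570.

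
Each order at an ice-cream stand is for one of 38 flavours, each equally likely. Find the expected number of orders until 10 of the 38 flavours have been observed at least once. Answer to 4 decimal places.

11.4278

Going from k to k+1 distinct takes a geometric number of orders with mean 38/(38-k).
Sum over k = 0,...,9: E = 38/38 + 38/37 + 38/36 + ... + 38/30 + 38/29 = 11.42778.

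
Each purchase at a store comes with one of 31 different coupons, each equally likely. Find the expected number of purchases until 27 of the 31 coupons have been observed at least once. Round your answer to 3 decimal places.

With k distinct coupons already seen, the next new one arrives after an expected 31/(31-k) purchases.
Sum over k = 0,...,26: E = 31/31 + 31/30 + 31/29 + ... + 31/6 + 31/5 = 60.2613.

60.261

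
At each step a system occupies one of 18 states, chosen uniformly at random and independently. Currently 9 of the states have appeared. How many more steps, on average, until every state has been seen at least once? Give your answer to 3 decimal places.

The wait to go from k to k+1 distinct states is geometric with mean 18/(18-k).
Sum over k = 9,...,17: E = 18/9 + 18/8 + 18/7 + ... + 18/2 + 18/1 = 50.9214.

50.921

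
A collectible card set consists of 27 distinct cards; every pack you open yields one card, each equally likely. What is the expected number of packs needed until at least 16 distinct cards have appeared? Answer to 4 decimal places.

With k distinct cards already seen, the next new one arrives after an expected 27/(27-k) packs.
Sum over k = 0,...,15: E = 27/27 + 27/26 + 27/25 + ... + 27/13 + 27/12 = 23.53264.

23.5326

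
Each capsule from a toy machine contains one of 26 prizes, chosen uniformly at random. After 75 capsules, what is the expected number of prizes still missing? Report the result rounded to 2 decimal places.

For each prize, P(unseen after 75) = (25/26)^75 = 0.053.
By linearity of expectation, E[unseen] = 26·(25/26)^75 = 1.372.

1.37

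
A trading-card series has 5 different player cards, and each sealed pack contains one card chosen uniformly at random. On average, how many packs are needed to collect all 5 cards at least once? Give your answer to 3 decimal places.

11.417

Split into phases: going from k distinct to k+1 distinct takes on average 5/(5-k) packs.
E[T] = 5/5 + 5/4 + 5/3 + 5/2 + 5/1 = 5·H_{5}.
H_{5} = 2.2833, so E[T] = 11.4167.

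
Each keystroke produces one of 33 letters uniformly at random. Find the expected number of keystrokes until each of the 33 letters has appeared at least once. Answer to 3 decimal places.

After k distinct letters have appeared, the next keystroke gives a new one with probability (33-k)/33, so the expected wait for the (k+1)-th is 33/(33-k).
E[T] = 33/33 + 33/32 + 33/31 + ... + 33/2 + 33/1 = 33·H_{33}.
H_{33} = 4.0888, so E[T] = 134.9303.

134.930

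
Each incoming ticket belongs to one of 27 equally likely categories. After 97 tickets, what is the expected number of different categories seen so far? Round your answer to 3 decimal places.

For each category, P(seen in 97 tickets) = 1 - (26/27)^97 = 0.9743.
By linearity of expectation, E[distinct seen] = 27·(1 - (26/27)^97) = 26.3058.

26.306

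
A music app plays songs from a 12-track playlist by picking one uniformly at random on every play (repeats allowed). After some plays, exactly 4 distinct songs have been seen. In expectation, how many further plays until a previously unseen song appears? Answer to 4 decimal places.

1.5000

The number of plays until the next new song is geometric with success probability 8/12, so its mean is 12/8.
E = 12/8 = 1.50000.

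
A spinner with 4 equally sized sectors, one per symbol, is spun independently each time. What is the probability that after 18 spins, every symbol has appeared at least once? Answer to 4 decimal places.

0.9775

By inclusion–exclusion over which symbols are missing,
P(all seen) = Σ_{j=0}^{4} (-1)^j C(4,j)((4-j)/4)^18
= 1.00000 - 0.02255 + 0.00002 - 0.00000 + 0.00000
= 0.97747.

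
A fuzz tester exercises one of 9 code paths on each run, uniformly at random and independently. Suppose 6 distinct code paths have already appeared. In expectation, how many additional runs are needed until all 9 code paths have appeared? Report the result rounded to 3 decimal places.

From k distinct to k+1 distinct takes on average 9/(9-k) runs.
Sum over k = 6,...,8: E = 9/3 + 9/2 + 9/1 = 16.5000.

16.500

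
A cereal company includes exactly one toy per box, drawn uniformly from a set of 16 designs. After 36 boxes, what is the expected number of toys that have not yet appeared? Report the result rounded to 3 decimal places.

1.567

For each toy, P(unseen after 36) = (15/16)^36 = 0.0979.
By linearity of expectation, E[unseen] = 16·(15/16)^36 = 1.5671.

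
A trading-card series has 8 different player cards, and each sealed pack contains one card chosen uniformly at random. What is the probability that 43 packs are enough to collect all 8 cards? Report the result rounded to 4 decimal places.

0.9744

By inclusion–exclusion over which cards are missing,
P(all seen) = Σ_{j=0}^{8} (-1)^j C(8,j)((8-j)/8)^43
= 1.00000 - 0.02567 + 0.00012 - 0.00000 + 0.00000 - 0.00000 + 0.00000 - 0.00000 + 0.00000
= 0.97445.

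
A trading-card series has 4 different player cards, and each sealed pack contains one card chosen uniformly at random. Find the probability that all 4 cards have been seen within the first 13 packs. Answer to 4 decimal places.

By inclusion–exclusion over which cards are missing,
P(all seen) = Σ_{j=0}^{4} (-1)^j C(4,j)((4-j)/4)^13
= 1.00000 - 0.09503 + 0.00073 - 0.00000 + 0.00000
= 0.90570.

0.9057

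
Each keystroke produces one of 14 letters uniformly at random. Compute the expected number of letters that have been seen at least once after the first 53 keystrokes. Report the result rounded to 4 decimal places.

13.7244

For each letter, P(seen in 53 keystrokes) = 1 - (13/14)^53 = 0.98031.
By linearity of expectation, E[distinct seen] = 14·(1 - (13/14)^53) = 13.72436.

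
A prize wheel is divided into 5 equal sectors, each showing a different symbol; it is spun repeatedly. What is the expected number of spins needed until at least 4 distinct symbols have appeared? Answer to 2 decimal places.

Going from k to k+1 distinct takes a geometric number of spins with mean 5/(5-k).
Sum over k = 0,...,3: E = 5/5 + 5/4 + 5/3 + 5/2 = 6.417.

6.42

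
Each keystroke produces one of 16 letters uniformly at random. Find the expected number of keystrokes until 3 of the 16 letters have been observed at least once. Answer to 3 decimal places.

Going from k to k+1 distinct takes a geometric number of keystrokes with mean 16/(16-k).
Sum over k = 0,...,2: E = 16/16 + 16/15 + 16/14 = 3.2095.

3.210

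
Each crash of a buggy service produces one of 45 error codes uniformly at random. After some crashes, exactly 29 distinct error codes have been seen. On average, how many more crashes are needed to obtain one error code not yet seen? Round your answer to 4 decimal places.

The number of crashes until the next new error code is geometric with success probability 16/45, so its mean is 45/16.
E = 45/16 = 2.81250.

2.8125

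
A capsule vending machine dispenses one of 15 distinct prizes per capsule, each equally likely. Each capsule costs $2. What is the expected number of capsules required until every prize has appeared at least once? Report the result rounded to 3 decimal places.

Split into phases: going from k distinct to k+1 distinct takes on average 15/(15-k) capsules.
E[T] = 15/15 + 15/14 + 15/13 + ... + 15/2 + 15/1 = 15·H_{15}.
H_{15} = 3.3182, so E[T] = 49.7734.

49.773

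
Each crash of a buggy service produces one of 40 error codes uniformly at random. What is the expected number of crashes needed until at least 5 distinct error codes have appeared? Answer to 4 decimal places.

With k distinct error codes already seen, the next new one arrives after an expected 40/(40-k) crashes.
Sum over k = 0,...,4: E = 40/40 + 40/39 + 40/38 + 40/37 + 40/36 = 5.27046.

5.2705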